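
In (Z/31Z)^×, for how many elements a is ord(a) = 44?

φ(31) = 31 − 1 = 30 = 2 · 3 · 5.
In a cyclic group of order 30, there are φ(d) elements of order d for each divisor d of 30, and zero for non-divisors.
Here 30 is not a multiple of 44, so there are no elements of order 44.

0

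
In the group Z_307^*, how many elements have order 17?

16

φ(307) = 307 − 1 = 306 = 2 · 3^2 · 17.
Since (Z/307Z)^× is cyclic of order 306, the number of elements of order d is φ(d) when d | 306 and 0 otherwise.
17 | 306, and φ(17) = 17 − 1 = 16.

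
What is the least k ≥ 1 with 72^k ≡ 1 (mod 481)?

36

By Lagrange's theorem, ord_481(72) divides φ(481) = φ(13·37) = (13−1)·(37−1) = 12·36 = 432 = 2^4 · 3^3.
Divisors of 432: 1, 2, 3, 4, 6, 8, 9, 12, 16, 18, 24, 27, 36, 48, 54, 72, 108, 144, 216, 432.
Compute 72^d (mod 481) for the divisors d until we hit 1:
72^1 ≡ 72 (mod 481)
72^2 ≡ 374 (mod 481)
72^3 ≡ 473 (mod 481)
72^4 ≡ 386 (mod 481)
72^6 ≡ 64 (mod 481)
72^8 ≡ 367 (mod 481)
72^9 ≡ 450 (mod 481)
72^12 ≡ 248 (mod 481)
72^16 ≡ 9 (mod 481)
72^18 ≡ 480 (mod 481)
72^24 ≡ 417 (mod 481)
72^27 ≡ 31 (mod 481)
72^36 ≡ 1 (mod 481) ✓
So ord_481(72) = 36.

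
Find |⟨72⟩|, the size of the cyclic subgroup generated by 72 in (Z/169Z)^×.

156

The order of 72 must divide φ(169) = φ(13^2) = 13·(13−1) = 156 = 2^2 · 3 · 13.
Divisors of 156: 1, 2, 3, 4, 6, 12, 13, 26, 39, 52, 78, 156.
Evaluate successive powers at the divisors of 156:
72^1 ≡ 72 (mod 169)
72^2 ≡ 114 (mod 169)
72^3 ≡ 96 (mod 169)
72^4 ≡ 152 (mod 169)
72^6 ≡ 90 (mod 169)
72^12 ≡ 157 (mod 169)
72^13 ≡ 150 (mod 169)
72^26 ≡ 23 (mod 169)
72^39 ≡ 70 (mod 169)
72^52 ≡ 22 (mod 169)
72^78 ≡ 168 (mod 169)
72^156 ≡ 1 (mod 169) ✓
So ord_169(72) = 156.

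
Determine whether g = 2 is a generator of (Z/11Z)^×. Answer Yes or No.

Yes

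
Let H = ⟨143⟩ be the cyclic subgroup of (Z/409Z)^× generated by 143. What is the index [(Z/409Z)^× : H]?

102

Since 143 ∈ (Z/409Z)^×, its order divides φ(409) = 409 − 1 = 408 = 2^3 · 3 · 17.
Divisors of 408: 1, 2, 3, 4, 6, 8, 12, 17, 24, 34, 51, 68, 102, 136, 204, 408.
Test each divisor d:
143^1 ≡ 143 (mod 409)
143^2 ≡ 408 (mod 409)
143^3 ≡ 266 (mod 409)
143^4 ≡ 1 (mod 409) ✓
Thus |⟨143⟩| = ord(143) = 4.
Index = |(Z/409Z)^×| / |⟨143⟩| = 408 / 4 = 102.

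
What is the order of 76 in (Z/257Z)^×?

The order of 76 must divide φ(257) = 257 − 1 = 256 = 2^8.
Divisors of 256: 1, 2, 4, 8, 16, 32, 64, 128, 256.
Evaluate successive powers at the divisors of 256:
76^1 ≡ 76 (mod 257)
76^2 ≡ 122 (mod 257)
76^4 ≡ 235 (mod 257)
76^8 ≡ 227 (mod 257)
76^16 ≡ 129 (mod 257)
76^32 ≡ 193 (mod 257)
76^64 ≡ 241 (mod 257)
76^128 ≡ 256 (mod 257)
76^256 ≡ 1 (mod 257) ✓
So ord_257(76) = 256.

256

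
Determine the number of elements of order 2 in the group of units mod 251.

φ(251) = 251 − 1 = 250 = 2 · 5^3.
In a cyclic group of order 250, there are φ(d) elements of order d for each divisor d of 250, and zero for non-divisors.
2 | 250, and φ(2) = 2 − 1 = 1.

1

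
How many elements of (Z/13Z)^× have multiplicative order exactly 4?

2

φ(13) = 13 − 1 = 12 = 2^2 · 3.
(Z/13Z)^× is cyclic (|G| = 12); a cyclic group of order m has exactly φ(d) elements of each order d | m, and none otherwise.
4 = 2^2 divides 12, and φ(4) = 2.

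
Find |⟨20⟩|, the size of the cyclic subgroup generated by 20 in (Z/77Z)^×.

10

The order of 20 must divide φ(77) = φ(7·11) = (7−1)·(11−1) = 6·10 = 60 = 2^2 · 3 · 5.
Divisors of 60: 1, 2, 3, 4, 5, 6, 10, 12, 15, 20, 30, 60.
Check 20^d mod 77 for each divisor in increasing order:
20^1 ≡ 20 (mod 77)
20^2 ≡ 15 (mod 77)
20^3 ≡ 69 (mod 77)
20^4 ≡ 71 (mod 77)
20^5 ≡ 34 (mod 77)
20^6 ≡ 64 (mod 77)
20^10 ≡ 1 (mod 77) ✓
So ord_77(20) = 10.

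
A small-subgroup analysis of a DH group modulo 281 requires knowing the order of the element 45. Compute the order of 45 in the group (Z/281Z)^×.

70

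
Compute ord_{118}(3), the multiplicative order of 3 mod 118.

By Lagrange's theorem, ord_118(3) divides φ(118) = φ(2)·φ(59) = 1·58 = 58 = 2 · 29.
Divisors of 58: 1, 2, 29, 58.
Evaluate successive powers at the divisors of 58:
3^1 ≡ 3 (mod 118)
3^2 ≡ 9 (mod 118)
3^29 ≡ 1 (mod 118) ✓
The smallest such exponent is 29, so the order of 3 is 29.

29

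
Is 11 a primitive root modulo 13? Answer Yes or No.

Yes

φ(13) = 13 − 1 = 12 = 2^2 · 3.
An element g generates (Z/13Z)^× iff g^(12/q) ≢ 1 (mod 13) for each prime q ∈ {2, 3}.
11^6 ≡ 12 (mod 13)  [q = 2: ≢ 1 ✓]
11^4 ≡ 3 (mod 13)  [q = 3: ≢ 1 ✓]
Every test exponent gives a nontrivial residue, hence 11 generates the full group.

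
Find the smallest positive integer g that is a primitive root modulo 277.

5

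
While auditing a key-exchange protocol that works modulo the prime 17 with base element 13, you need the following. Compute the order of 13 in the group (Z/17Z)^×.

Since 13 ∈ (Z/17Z)^×, its order divides φ(17) = 17 − 1 = 16 = 2^4.
Divisors of 16: 1, 2, 4, 8, 16.
Check 13^d mod 17 for each divisor in increasing order:
13^1 ≡ 13 (mod 17)
13^2 ≡ 16 (mod 17)
13^4 ≡ 1 (mod 17) ✓
The smallest such exponent is 4, so the order of 13 is 4.

4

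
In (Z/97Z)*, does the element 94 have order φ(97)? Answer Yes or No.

φ(97) = 97 − 1 = 96 = 2^5 · 3.
An element g generates (Z/97Z)^× iff g^(96/q) ≢ 1 (mod 97) for each prime q ∈ {2, 3}.
94^48 ≡ 1 (mod 97)  [q = 2: ≡ 1 ✗]
94^32 ≡ 35 (mod 97)  [q = 3: ≢ 1 ✓]
The check at q = 2 fails, so 94 generates a proper subgroup.

No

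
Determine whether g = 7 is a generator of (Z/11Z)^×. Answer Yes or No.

Yes

φ(11) = 11 − 1 = 10 = 2 · 5.
7 is a primitive root mod 11 iff 7^(φ(11)/q) ≢ 1 for every prime q | φ(11), i.e. q ∈ {2, 5}.
7^5 ≡ 10 (mod 11)  [q = 2: ≢ 1 ✓]
7^2 ≡ 5 (mod 11)  [q = 5: ≢ 1 ✓]
Every test exponent gives a nontrivial residue, hence 7 generates the full group.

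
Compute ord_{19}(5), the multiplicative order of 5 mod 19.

9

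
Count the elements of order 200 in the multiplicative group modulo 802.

φ(802) = φ(2)·φ(401) = 1·400 = 400 = 2^4 · 5^2.
(Z/802Z)^× is cyclic (|G| = 400); a cyclic group of order m has exactly φ(d) elements of each order d | m, and none otherwise.
200 = 2^3 · 5^2 divides 400, and φ(200) = 80.

80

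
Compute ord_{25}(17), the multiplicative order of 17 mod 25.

20

ord(17) | φ(25) = φ(5^2) = 5·(5−1) = 20 = 2^2 · 5.
Divisors of 20: 1, 2, 4, 5, 10, 20.
Compute 17^d (mod 25) for the divisors d until we hit 1:
17^1 ≡ 17 (mod 25)
17^2 ≡ 14 (mod 25)
17^4 ≡ 21 (mod 25)
17^5 ≡ 7 (mod 25)
17^10 ≡ 24 (mod 25)
17^20 ≡ 1 (mod 25) ✓
The smallest such exponent is 20, so the order of 17 is 20.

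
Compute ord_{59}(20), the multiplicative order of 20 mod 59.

ord(20) | φ(59) = 59 − 1 = 58 = 2 · 29.
Divisors of 58: 1, 2, 29, 58.
Check 20^d mod 59 for each divisor in increasing order:
20^1 ≡ 20 (mod 59)
20^2 ≡ 46 (mod 59)
20^29 ≡ 1 (mod 59) ✓
The smallest such exponent is 29, so the order of 20 is 29.

29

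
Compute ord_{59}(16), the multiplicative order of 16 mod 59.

29

The order of 16 must divide φ(59) = 59 − 1 = 58 = 2 · 29.
Divisors of 58: 1, 2, 29, 58.
Evaluate successive powers at the divisors of 58:
16^1 ≡ 16 (mod 59)
16^2 ≡ 20 (mod 59)
16^29 ≡ 1 (mod 59) ✓
Hence ord(16) = 29.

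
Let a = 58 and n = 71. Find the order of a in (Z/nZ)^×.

The order of 58 must divide φ(71) = 71 − 1 = 70 = 2 · 5 · 7.
Divisors of 70: 1, 2, 5, 7, 10, 14, 35, 70.
Check 58^d mod 71 for each divisor in increasing order:
58^1 ≡ 58
58^2 ≡ 27
58^5 ≡ 37
58^7 ≡ 5
58^10 ≡ 20
58^14 ≡ 25
58^35 ≡ 1
Hence ord(58) = 35.

35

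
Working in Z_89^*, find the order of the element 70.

88

The order of 70 must divide φ(89) = 89 − 1 = 88 = 2^3 · 11.
Divisors of 88: 1, 2, 4, 8, 11, 22, 44, 88.
Test each divisor d:
70^1 ≡ 70 (mod 89)
70^2 ≡ 5 (mod 89)
70^4 ≡ 25 (mod 89)
70^8 ≡ 2 (mod 89)
70^11 ≡ 77 (mod 89)
70^22 ≡ 55 (mod 89)
70^44 ≡ 88 (mod 89)
70^88 ≡ 1 (mod 89) ✓
Hence ord(70) = 88.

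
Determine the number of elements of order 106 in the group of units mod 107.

52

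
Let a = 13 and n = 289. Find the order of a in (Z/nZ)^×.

68

ord(13) | φ(289) = φ(17^2) = 17·(17−1) = 272 = 2^4 · 17.
Divisors of 272: 1, 2, 4, 8, 16, 17, 34, 68, 136, 272.
Test each divisor d:
13^1 ≡ 13 (mod 289)
13^2 ≡ 169 (mod 289)
13^4 ≡ 239 (mod 289)
13^8 ≡ 188 (mod 289)
13^16 ≡ 86 (mod 289)
13^17 ≡ 251 (mod 289)
13^34 ≡ 288 (mod 289)
13^68 ≡ 1 (mod 289) ✓
Hence ord(13) = 68.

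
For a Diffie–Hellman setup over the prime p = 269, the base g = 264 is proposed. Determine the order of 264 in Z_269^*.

134

The order of 264 must divide φ(269) = 269 − 1 = 268 = 2^2 · 67.
Divisors of 268: 1, 2, 4, 67, 134, 268.
Test each divisor d:
264^1 ≡ 264 (mod 269)
264^2 ≡ 25 (mod 269)
264^4 ≡ 87 (mod 269)
264^67 ≡ 268 (mod 269)
264^134 ≡ 1 (mod 269) ✓
So ord_269(264) = 134.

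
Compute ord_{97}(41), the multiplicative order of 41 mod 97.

96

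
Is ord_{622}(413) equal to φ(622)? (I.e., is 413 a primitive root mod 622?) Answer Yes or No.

Yes

φ(622) = φ(2)·φ(311) = 1·310 = 310 = 2 · 5 · 31.
Test 413^(310/q) mod 622 for each prime factor q of 310:
413^155 ≡ 621 (mod 622)  [q = 2: ≢ 1 ✓]
413^62 ≡ 363 (mod 622)  [q = 5: ≢ 1 ✓]
413^10 ≡ 571 (mod 622)  [q = 31: ≢ 1 ✓]
None equal 1, so ord_622(413) = 310: 413 is a primitive root.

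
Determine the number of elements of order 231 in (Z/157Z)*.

φ(157) = 157 − 1 = 156 = 2^2 · 3 · 13.
Since (Z/157Z)^× is cyclic of order 156, the number of elements of order d is φ(d) when d | 156 and 0 otherwise.
Since 231 ∤ 156, the count is 0.

0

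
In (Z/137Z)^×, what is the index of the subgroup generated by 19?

The order of 19 must divide φ(137) = 137 − 1 = 136 = 2^3 · 17.
Divisors of 136: 1, 2, 4, 8, 17, 34, 68, 136.
Compute 19^d (mod 137) for the divisors d until we hit 1:
19^1 ≡ 19 (mod 137)
19^2 ≡ 87 (mod 137)
19^4 ≡ 34 (mod 137)
19^8 ≡ 60 (mod 137)
19^17 ≡ 37 (mod 137)
19^34 ≡ 136 (mod 137)
19^68 ≡ 1 (mod 137) ✓
So ord_137(19) = 68, hence |⟨19⟩| = 68.
[(Z/137Z)^× : ⟨19⟩] = 136/68 = 2.

2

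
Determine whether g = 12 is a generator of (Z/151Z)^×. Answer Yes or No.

Yes

φ(151) = 151 − 1 = 150 = 2 · 3 · 5^2.
It suffices to check that the order of 12 is not a proper divisor of 150: compute 12^(150/q) for q ∈ {2, 3, 5}.
12^75 ≡ 150 (mod 151)  [q = 2: ≢ 1 ✓]
12^50 ≡ 118 (mod 151)  [q = 3: ≢ 1 ✓]
12^30 ≡ 59 (mod 151)  [q = 5: ≢ 1 ✓]
All checks pass, so 12 has order 150 and is a primitive root modulo 151.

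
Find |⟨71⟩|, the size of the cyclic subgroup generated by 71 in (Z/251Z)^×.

250

The order of 71 must divide φ(251) = 251 − 1 = 250 = 2 · 5^3.
Divisors of 250: 1, 2, 5, 10, 25, 50, 125, 250.
Test each divisor d:
71^1 ≡ 71
71^2 ≡ 21
71^5 ≡ 187
71^10 ≡ 80
71^25 ≡ 32
71^50 ≡ 20
71^125 ≡ 250
71^250 ≡ 1
Hence ord(71) = 250.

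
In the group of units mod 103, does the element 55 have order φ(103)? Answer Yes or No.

No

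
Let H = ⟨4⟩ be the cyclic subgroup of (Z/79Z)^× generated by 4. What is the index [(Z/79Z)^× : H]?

2

By Lagrange's theorem, ord_79(4) divides φ(79) = 79 − 1 = 78 = 2 · 3 · 13.
Divisors of 78: 1, 2, 3, 6, 13, 26, 39, 78.
Test each divisor d:
4^1 ≡ 4 (mod 79)
4^2 ≡ 16 (mod 79)
4^3 ≡ 64 (mod 79)
4^6 ≡ 67 (mod 79)
4^13 ≡ 23 (mod 79)
4^26 ≡ 55 (mod 79)
4^39 ≡ 1 (mod 79) ✓
Thus |⟨4⟩| = ord(4) = 39.
Index = |(Z/79Z)^×| / |⟨4⟩| = 78 / 39 = 2.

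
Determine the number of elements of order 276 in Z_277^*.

88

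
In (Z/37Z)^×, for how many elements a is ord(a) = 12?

4

φ(37) = 37 − 1 = 36 = 2^2 · 3^2.
In a cyclic group of order 36, there are φ(d) elements of order d for each divisor d of 36, and zero for non-divisors.
12 = 2^2 · 3 divides 36, and φ(12) = 4.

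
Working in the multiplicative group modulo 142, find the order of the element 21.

70

The order of 21 must divide φ(142) = φ(2)·φ(71) = 1·70 = 70 = 2 · 5 · 7.
Divisors of 70: 1, 2, 5, 7, 10, 14, 35, 70.
Check 21^d mod 142 for each divisor in increasing order:
21^1 ≡ 21
21^2 ≡ 15
21^5 ≡ 39
21^7 ≡ 17
21^10 ≡ 101
21^14 ≡ 5
21^35 ≡ 141
21^70 ≡ 1
The smallest such exponent is 70, so the order of 21 is 70.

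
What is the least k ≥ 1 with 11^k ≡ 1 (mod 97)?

ord(11) | φ(97) = 97 − 1 = 96 = 2^5 · 3.
Divisors of 96: 1, 2, 3, 4, 6, 8, 12, 16, 24, 32, 48, 96.
Evaluate successive powers at the divisors of 96:
11^1 ≡ 11
11^2 ≡ 24
11^3 ≡ 70
11^4 ≡ 91
11^6 ≡ 50
11^8 ≡ 36
11^12 ≡ 75
11^16 ≡ 35
11^24 ≡ 96
11^32 ≡ 61
11^48 ≡ 1
Therefore the multiplicative order of 11 modulo 97 is 48.

48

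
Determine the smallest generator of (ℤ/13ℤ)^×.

φ(13) = 13 − 1 = 12 = 2^2 · 3.
g is a primitive root iff g^(12/q) ≢ 1 (mod 13) for each prime q ∈ {2, 3}.
g = 2: 2^6 ≡ 12; 2^4 ≡ 3 — none is 1, so 2 is a primitive root.
So 2 is the smallest generator of (Z/13Z)^×.

2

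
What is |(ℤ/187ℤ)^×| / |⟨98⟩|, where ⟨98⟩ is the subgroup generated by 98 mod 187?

40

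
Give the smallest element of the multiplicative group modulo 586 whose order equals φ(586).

φ(586) = φ(2)·φ(293) = 1·292 = 292 = 2^2 · 73.
Test candidates g = 2, 3, … against the prime factors q ∈ {2, 73} of φ(586): g is a generator iff g^(292/q) ≢ 1 for every such q.
g = 2: gcd(2, 586) = 2 > 1, not a unit — skip.
g = 3: 3^146 ≡ 585; 3^4 ≡ 81 — none is 1, so 3 is a primitive root.
So 3 is the smallest generator of (Z/586Z)^×.

3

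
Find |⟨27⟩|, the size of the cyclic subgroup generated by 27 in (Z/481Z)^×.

6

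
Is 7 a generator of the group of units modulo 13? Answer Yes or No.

Yes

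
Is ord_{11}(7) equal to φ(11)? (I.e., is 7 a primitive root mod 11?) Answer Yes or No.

φ(11) = 11 − 1 = 10 = 2 · 5.
It suffices to check that the order of 7 is not a proper divisor of 10: compute 7^(10/q) for q ∈ {2, 5}.
7^5 ≡ 10 (mod 11)  [q = 2: ≢ 1 ✓]
7^2 ≡ 5 (mod 11)  [q = 5: ≢ 1 ✓]
All checks pass, so 7 has order 10 and is a primitive root modulo 11.

Yes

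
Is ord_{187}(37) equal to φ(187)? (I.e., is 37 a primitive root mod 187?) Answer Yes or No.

No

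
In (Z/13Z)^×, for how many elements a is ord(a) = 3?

2

φ(13) = 13 − 1 = 12 = 2^2 · 3.
In a cyclic group of order 12, there are φ(d) elements of order d for each divisor d of 12, and zero for non-divisors.
3 | 12, and φ(3) = 3 − 1 = 2.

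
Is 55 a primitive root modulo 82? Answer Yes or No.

No

φ(82) = φ(2)·φ(41) = 1·40 = 40 = 2^3 · 5.
55 is a primitive root mod 82 iff 55^(φ(82)/q) ≢ 1 for every prime q | φ(82), i.e. q ∈ {2, 5}.
55^20 ≡ 81 (mod 82)  [q = 2: ≢ 1 ✓]
55^8 ≡ 1 (mod 82)  [q = 5: ≡ 1 ✗]
The check at q = 5 fails, so 55 generates a proper subgroup.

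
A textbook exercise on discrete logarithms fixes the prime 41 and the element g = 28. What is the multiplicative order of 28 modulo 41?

The order of 28 must divide φ(41) = 41 − 1 = 40 = 2^3 · 5.
Divisors of 40: 1, 2, 4, 5, 8, 10, 20, 40.
Test each divisor d:
28^1 ≡ 28 (mod 41)
28^2 ≡ 5 (mod 41)
28^4 ≡ 25 (mod 41)
28^5 ≡ 3 (mod 41)
28^8 ≡ 10 (mod 41)
28^10 ≡ 9 (mod 41)
28^20 ≡ 40 (mod 41)
28^40 ≡ 1 (mod 41) ✓
So ord_41(28) = 40.

40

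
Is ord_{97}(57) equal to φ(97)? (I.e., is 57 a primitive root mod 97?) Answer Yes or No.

φ(97) = 97 − 1 = 96 = 2^5 · 3.
It suffices to check that the order of 57 is not a proper divisor of 96: compute 57^(96/q) for q ∈ {2, 3}.
57^48 ≡ 96 (mod 97)  [q = 2: ≢ 1 ✓]
57^32 ≡ 35 (mod 97)  [q = 3: ≢ 1 ✓]
Every test exponent gives a nontrivial residue, hence 57 generates the full group.

Yes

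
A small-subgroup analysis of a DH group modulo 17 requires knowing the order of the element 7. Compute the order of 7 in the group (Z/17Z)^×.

16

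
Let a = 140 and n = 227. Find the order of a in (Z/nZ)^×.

By Lagrange's theorem, ord_227(140) divides φ(227) = 227 − 1 = 226 = 2 · 113.
Divisors of 226: 1, 2, 113, 226.
Check 140^d mod 227 for each divisor in increasing order:
140^1 ≡ 140 (mod 227)
140^2 ≡ 78 (mod 227)
140^113 ≡ 226 (mod 227)
140^226 ≡ 1 (mod 227) ✓
Therefore the multiplicative order of 140 modulo 227 is 226.

226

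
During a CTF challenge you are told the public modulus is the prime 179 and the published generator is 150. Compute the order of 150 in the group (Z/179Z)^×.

178

The order of 150 must divide φ(179) = 179 − 1 = 178 = 2 · 89.
Divisors of 178: 1, 2, 89, 178.
Test each divisor d:
150^1 ≡ 150
150^2 ≡ 125
150^89 ≡ 178
150^178 ≡ 1
Therefore the multiplicative order of 150 modulo 179 is 178.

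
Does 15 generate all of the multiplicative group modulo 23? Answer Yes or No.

φ(23) = 23 − 1 = 22 = 2 · 11.
Test 15^(22/q) mod 23 for each prime factor q of 22:
15^11 ≡ 22 (mod 23)  [q = 2: ≢ 1 ✓]
15^2 ≡ 18 (mod 23)  [q = 11: ≢ 1 ✓]
All checks pass, so 15 has order 22 and is a primitive root modulo 23.

Yes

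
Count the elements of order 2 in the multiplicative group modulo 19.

φ(19) = 19 − 1 = 18 = 2 · 3^2.
(Z/19Z)^× is cyclic (|G| = 18); a cyclic group of order m has exactly φ(d) elements of each order d | m, and none otherwise.
2 | 18, and φ(2) = 2 − 1 = 1.

1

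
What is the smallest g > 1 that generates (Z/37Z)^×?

2

φ(37) = 37 − 1 = 36 = 2^2 · 3^2.
g is a primitive root iff g^(36/q) ≢ 1 (mod 37) for each prime q ∈ {2, 3}.
g = 2: 2^18 ≡ 36; 2^12 ≡ 26 — none is 1, so 2 is a primitive root.
So 2 is the smallest generator of (Z/37Z)^×.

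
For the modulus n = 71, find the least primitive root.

7

φ(71) = 71 − 1 = 70 = 2 · 5 · 7.
g is a primitive root iff g^(70/q) ≢ 1 (mod 71) for each prime q ∈ {2, 5, 7}.
g = 2: 2^35 ≡ 1 — hits 1, so not a primitive root.
g = 3: 3^35 ≡ 1 — hits 1, so not a primitive root.
g = 4: 4^35 ≡ 1 — hits 1, so not a primitive root.
g = 5: 5^35 ≡ 1 — hits 1, so not a primitive root.
g = 6: 6^35 ≡ 1 — hits 1, so not a primitive root.
g = 7: 7^35 ≡ 70; 7^14 ≡ 54; 7^10 ≡ 45 — none is 1, so 7 is a primitive root.
Hence the least primitive root of 71 is 7.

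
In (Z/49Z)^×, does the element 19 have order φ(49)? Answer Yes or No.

φ(49) = φ(7^2) = 7·(7−1) = 42 = 2 · 3 · 7.
19 is a primitive root mod 49 iff 19^(φ(49)/q) ≢ 1 for every prime q | φ(49), i.e. q ∈ {2, 3, 7}.
19^21 ≡ 48 (mod 49)  [q = 2: ≢ 1 ✓]
19^14 ≡ 18 (mod 49)  [q = 3: ≢ 1 ✓]
19^6 ≡ 1 (mod 49)  [q = 7: ≡ 1 ✗]
The check at q = 7 fails, so 19 generates a proper subgroup.

No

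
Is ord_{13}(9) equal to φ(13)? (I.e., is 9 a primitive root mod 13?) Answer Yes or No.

φ(13) = 13 − 1 = 12 = 2^2 · 3.
It suffices to check that the order of 9 is not a proper divisor of 12: compute 9^(12/q) for q ∈ {2, 3}.
9^6 ≡ 1 (mod 13)  [q = 2: ≡ 1 ✗]
9^4 ≡ 9 (mod 13)  [q = 3: ≢ 1 ✓]
9^6 ≡ 1 shows ord(9) | 6, strictly less than φ(13); not a primitive root.

No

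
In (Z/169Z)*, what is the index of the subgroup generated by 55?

By Lagrange's theorem, ord_169(55) divides φ(169) = φ(13^2) = 13·(13−1) = 156 = 2^2 · 3 · 13.
Divisors of 156: 1, 2, 3, 4, 6, 12, 13, 26, 39, 52, 78, 156.
Test each divisor d:
55^1 ≡ 55 (mod 169)
55^2 ≡ 152 (mod 169)
55^3 ≡ 79 (mod 169)
55^4 ≡ 120 (mod 169)
55^6 ≡ 157 (mod 169)
55^12 ≡ 144 (mod 169)
55^13 ≡ 146 (mod 169)
55^26 ≡ 22 (mod 169)
55^39 ≡ 1 (mod 169) ✓
So ord_169(55) = 39, hence |⟨55⟩| = 39.
[(Z/169Z)^× : ⟨55⟩] = 156/39 = 4.

4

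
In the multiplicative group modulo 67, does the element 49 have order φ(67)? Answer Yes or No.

No

φ(67) = 67 − 1 = 66 = 2 · 3 · 11.
49 is a primitive root mod 67 iff 49^(φ(67)/q) ≢ 1 for every prime q | φ(67), i.e. q ∈ {2, 3, 11}.
49^33 ≡ 1 (mod 67)  [q = 2: ≡ 1 ✗]
49^22 ≡ 37 (mod 67)  [q = 3: ≢ 1 ✓]
49^6 ≡ 9 (mod 67)  [q = 11: ≢ 1 ✓]
Since 49^33 ≡ 1, the order of 49 divides 33 < 66, so 49 is not a primitive root.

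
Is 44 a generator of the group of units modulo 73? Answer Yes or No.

Yes

φ(73) = 73 − 1 = 72 = 2^3 · 3^2.
Test 44^(72/q) mod 73 for each prime factor q of 72:
44^36 ≡ 72 (mod 73)  [q = 2: ≢ 1 ✓]
44^24 ≡ 64 (mod 73)  [q = 3: ≢ 1 ✓]
All checks pass, so 44 has order 72 and is a primitive root modulo 73.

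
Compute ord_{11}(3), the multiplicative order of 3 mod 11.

The order of 3 must divide φ(11) = 11 − 1 = 10 = 2 · 5.
Divisors of 10: 1, 2, 5, 10.
Test each divisor d:
3^1 ≡ 3
3^2 ≡ 9
3^5 ≡ 1
Therefore the multiplicative order of 3 modulo 11 is 5.

5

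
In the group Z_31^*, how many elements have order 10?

φ(31) = 31 − 1 = 30 = 2 · 3 · 5.
In a cyclic group of order 30, there are φ(d) elements of order d for each divisor d of 30, and zero for non-divisors.
10 = 2 · 5 divides 30, and φ(10) = 4.

4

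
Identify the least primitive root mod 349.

2

φ(349) = 349 − 1 = 348 = 2^2 · 3 · 29.
Test candidates g = 2, 3, … against the prime factors q ∈ {2, 3, 29} of φ(349): g is a generator iff g^(348/q) ≢ 1 for every such q.
g = 2: 2^174 ≡ 348; 2^116 ≡ 226; 2^12 ≡ 257 — none is 1, so 2 is a primitive root.
Hence the least primitive root of 349 is 2.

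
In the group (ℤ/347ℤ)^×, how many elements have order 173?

172

φ(347) = 347 − 1 = 346 = 2 · 173.
(Z/347Z)^× is cyclic (|G| = 346); a cyclic group of order m has exactly φ(d) elements of each order d | m, and none otherwise.
173 | 346, and φ(173) = 173 − 1 = 172.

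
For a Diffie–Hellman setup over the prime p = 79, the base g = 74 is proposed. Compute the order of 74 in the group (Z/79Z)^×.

78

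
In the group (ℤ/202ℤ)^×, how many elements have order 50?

20

φ(202) = φ(2)·φ(101) = 1·100 = 100 = 2^2 · 5^2.
In a cyclic group of order 100, there are φ(d) elements of order d for each divisor d of 100, and zero for non-divisors.
50 = 2 · 5^2 divides 100, and φ(50) = 20.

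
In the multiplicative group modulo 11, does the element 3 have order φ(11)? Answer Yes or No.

No

φ(11) = 11 − 1 = 10 = 2 · 5.
Test 3^(10/q) mod 11 for each prime factor q of 10:
3^5 ≡ 1 (mod 11)  [q = 2: ≡ 1 ✗]
3^2 ≡ 9 (mod 11)  [q = 5: ≢ 1 ✓]
Since 3^5 ≡ 1, the order of 3 divides 5 < 10, so 3 is not a primitive root.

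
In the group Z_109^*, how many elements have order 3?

φ(109) = 109 − 1 = 108 = 2^2 · 3^3.
(Z/109Z)^× is cyclic (|G| = 108); a cyclic group of order m has exactly φ(d) elements of each order d | m, and none otherwise.
3 | 108, and φ(3) = 3 − 1 = 2.

2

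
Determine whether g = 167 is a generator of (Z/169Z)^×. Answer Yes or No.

Yes

φ(169) = φ(13^2) = 13·(13−1) = 156 = 2^2 · 3 · 13.
It suffices to check that the order of 167 is not a proper divisor of 156: compute 167^(156/q) for q ∈ {2, 3, 13}.
167^78 ≡ 168 (mod 169)  [q = 2: ≢ 1 ✓]
167^52 ≡ 146 (mod 169)  [q = 3: ≢ 1 ✓]
167^12 ≡ 40 (mod 169)  [q = 13: ≢ 1 ✓]
Every test exponent gives a nontrivial residue, hence 167 generates the full group.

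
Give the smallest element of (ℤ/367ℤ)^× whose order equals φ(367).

6

φ(367) = 367 − 1 = 366 = 2 · 3 · 61.
g is a primitive root iff g^(366/q) ≢ 1 (mod 367) for each prime q ∈ {2, 3, 61}.
g = 2: 2^183 ≡ 1 — hits 1, so not a primitive root.
g = 3: 3^183 ≡ 366; 3^122 ≡ 1 — hits 1, so not a primitive root.
g = 4: 4^183 ≡ 1 — hits 1, so not a primitive root.
g = 5: 5^183 ≡ 366; 5^122 ≡ 1 — hits 1, so not a primitive root.
g = 6: 6^183 ≡ 366; 6^122 ≡ 283; 6^6 ≡ 47 — none is 1, so 6 is a primitive root.
The smallest primitive root modulo 367 is 6.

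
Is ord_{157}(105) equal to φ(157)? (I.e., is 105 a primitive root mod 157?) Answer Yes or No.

φ(157) = 157 − 1 = 156 = 2^2 · 3 · 13.
Test 105^(156/q) mod 157 for each prime factor q of 156:
105^78 ≡ 1 (mod 157)  [q = 2: ≡ 1 ✗]
105^52 ≡ 144 (mod 157)  [q = 3: ≢ 1 ✓]
105^12 ≡ 39 (mod 157)  [q = 13: ≢ 1 ✓]
105^78 ≡ 1 shows ord(105) | 78, strictly less than φ(157); not a primitive root.

No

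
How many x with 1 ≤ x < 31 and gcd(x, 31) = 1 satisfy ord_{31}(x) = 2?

φ(31) = 31 − 1 = 30 = 2 · 3 · 5.
In a cyclic group of order 30, there are φ(d) elements of order d for each divisor d of 30, and zero for non-divisors.
2 | 30, and φ(2) = 2 − 1 = 1.

1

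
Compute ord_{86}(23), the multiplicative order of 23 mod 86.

21

ord(23) | φ(86) = φ(2)·φ(43) = 1·42 = 42 = 2 · 3 · 7.
Divisors of 42: 1, 2, 3, 6, 7, 14, 21, 42.
Evaluate successive powers at the divisors of 42:
23^1 ≡ 23 (mod 86)
23^2 ≡ 13 (mod 86)
23^3 ≡ 41 (mod 86)
23^6 ≡ 47 (mod 86)
23^7 ≡ 49 (mod 86)
23^14 ≡ 79 (mod 86)
23^21 ≡ 1 (mod 86) ✓
The smallest such exponent is 21, so the order of 23 is 21.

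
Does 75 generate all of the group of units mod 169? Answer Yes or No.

No

φ(169) = φ(13^2) = 13·(13−1) = 156 = 2^2 · 3 · 13.
75 is a primitive root mod 169 iff 75^(φ(169)/q) ≢ 1 for every prime q | φ(169), i.e. q ∈ {2, 3, 13}.
75^78 ≡ 1 (mod 169)  [q = 2: ≡ 1 ✗]
75^52 ≡ 146 (mod 169)  [q = 3: ≢ 1 ✓]
75^12 ≡ 131 (mod 169)  [q = 13: ≢ 1 ✓]
75^78 ≡ 1 shows ord(75) | 78, strictly less than φ(169); not a primitive root.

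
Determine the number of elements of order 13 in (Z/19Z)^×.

φ(19) = 19 − 1 = 18 = 2 · 3^2.
In a cyclic group of order 18, there are φ(d) elements of order d for each divisor d of 18, and zero for non-divisors.
Here 18 is not a multiple of 13, so there are no elements of order 13.

0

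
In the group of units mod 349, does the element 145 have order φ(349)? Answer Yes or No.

φ(349) = 349 − 1 = 348 = 2^2 · 3 · 29.
It suffices to check that the order of 145 is not a proper divisor of 348: compute 145^(348/q) for q ∈ {2, 3, 29}.
145^174 ≡ 1 (mod 349)  [q = 2: ≡ 1 ✗]
145^116 ≡ 226 (mod 349)  [q = 3: ≢ 1 ✓]
145^12 ≡ 312 (mod 349)  [q = 29: ≢ 1 ✓]
145^174 ≡ 1 shows ord(145) | 174, strictly less than φ(349); not a primitive root.

No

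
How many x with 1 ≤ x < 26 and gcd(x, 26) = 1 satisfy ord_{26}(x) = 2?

1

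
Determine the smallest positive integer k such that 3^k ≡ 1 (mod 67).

22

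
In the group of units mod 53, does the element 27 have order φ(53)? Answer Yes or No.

φ(53) = 53 − 1 = 52 = 2^2 · 13.
An element g generates (Z/53Z)^× iff g^(52/q) ≢ 1 (mod 53) for each prime q ∈ {2, 13}.
27^26 ≡ 52 (mod 53)  [q = 2: ≢ 1 ✓]
27^4 ≡ 10 (mod 53)  [q = 13: ≢ 1 ✓]
All checks pass, so 27 has order 52 and is a primitive root modulo 53.

Yes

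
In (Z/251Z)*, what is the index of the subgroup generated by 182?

5

ord(182) | φ(251) = 251 − 1 = 250 = 2 · 5^3.
Divisors of 250: 1, 2, 5, 10, 25, 50, 125, 250.
Test each divisor d:
182^1 ≡ 182 (mod 251)
182^2 ≡ 243 (mod 251)
182^5 ≡ 102 (mod 251)
182^10 ≡ 113 (mod 251)
182^25 ≡ 250 (mod 251)
182^50 ≡ 1 (mod 251) ✓
The order of 182 is 50, so the subgroup it generates has 50 elements.
Index = |(Z/251Z)^×| / |⟨182⟩| = 250 / 50 = 5.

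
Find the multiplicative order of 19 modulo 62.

15

Since 19 ∈ (Z/62Z)^×, its order divides φ(62) = φ(2)·φ(31) = 1·30 = 30 = 2 · 3 · 5.
Divisors of 30: 1, 2, 3, 5, 6, 10, 15, 30.
Check 19^d mod 62 for each divisor in increasing order:
19^1 ≡ 19 (mod 62)
19^2 ≡ 51 (mod 62)
19^3 ≡ 39 (mod 62)
19^5 ≡ 5 (mod 62)
19^6 ≡ 33 (mod 62)
19^10 ≡ 25 (mod 62)
19^15 ≡ 1 (mod 62) ✓
Hence ord(19) = 15.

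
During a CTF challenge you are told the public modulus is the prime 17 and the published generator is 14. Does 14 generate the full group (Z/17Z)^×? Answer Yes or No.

Yes

φ(17) = 17 − 1 = 16 = 2^4.
It suffices to check that the order of 14 is not a proper divisor of 16: compute 14^(16/q) for q ∈ {2}.
14^8 ≡ 16 (mod 17)  [q = 2: ≢ 1 ✓]
None equal 1, so ord_17(14) = 16: 14 is a primitive root.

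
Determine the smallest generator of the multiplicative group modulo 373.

2

φ(373) = 373 − 1 = 372 = 2^2 · 3 · 31.
g is a primitive root iff g^(372/q) ≢ 1 (mod 373) for each prime q ∈ {2, 3, 31}.
g = 2: 2^186 ≡ 372; 2^124 ≡ 284; 2^12 ≡ 366 — none is 1, so 2 is a primitive root.
So 2 is the smallest generator of (Z/373Z)^×.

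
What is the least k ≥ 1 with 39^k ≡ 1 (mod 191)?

ord(39) | φ(191) = 191 − 1 = 190 = 2 · 5 · 19.
Divisors of 190: 1, 2, 5, 10, 19, 38, 95, 190.
Test each divisor d:
39^1 ≡ 39
39^2 ≡ 184
39^5 ≡ 1
Hence ord(39) = 5.

5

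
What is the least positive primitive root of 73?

5

φ(73) = 73 − 1 = 72 = 2^3 · 3^2.
g is a primitive root iff g^(72/q) ≢ 1 (mod 73) for each prime q ∈ {2, 3}.
g = 2: 2^36 ≡ 1 — hits 1, so not a primitive root.
g = 3: 3^36 ≡ 1 — hits 1, so not a primitive root.
g = 4: 4^36 ≡ 1 — hits 1, so not a primitive root.
g = 5: 5^36 ≡ 72; 5^24 ≡ 8 — none is 1, so 5 is a primitive root.
Hence the least primitive root of 73 is 5.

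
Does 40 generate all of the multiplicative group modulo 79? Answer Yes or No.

No

φ(79) = 79 − 1 = 78 = 2 · 3 · 13.
Test 40^(78/q) mod 79 for each prime factor q of 78:
40^39 ≡ 1 (mod 79)  [q = 2: ≡ 1 ✗]
40^26 ≡ 55 (mod 79)  [q = 3: ≢ 1 ✓]
40^6 ≡ 21 (mod 79)  [q = 13: ≢ 1 ✓]
The check at q = 2 fails, so 40 generates a proper subgroup.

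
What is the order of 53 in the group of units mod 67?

Since 53 ∈ (Z/67Z)^×, its order divides φ(67) = 67 − 1 = 66 = 2 · 3 · 11.
Divisors of 66: 1, 2, 3, 6, 11, 22, 33, 66.
Compute 53^d (mod 67) for the divisors d until we hit 1:
53^1 ≡ 53
53^2 ≡ 62
53^3 ≡ 3
53^6 ≡ 9
53^11 ≡ 66
53^22 ≡ 1
Hence ord(53) = 22.

22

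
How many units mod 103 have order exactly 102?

32

φ(103) = 103 − 1 = 102 = 2 · 3 · 17.
Since (Z/103Z)^× is cyclic of order 102, the number of elements of order d is φ(d) when d | 102 and 0 otherwise.
102 = 2 · 3 · 17 divides 102, and φ(102) = 32.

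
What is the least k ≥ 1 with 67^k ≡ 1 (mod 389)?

ord(67) | φ(389) = 389 − 1 = 388 = 2^2 · 97.
Divisors of 388: 1, 2, 4, 97, 194, 388.
Compute 67^d (mod 389) for the divisors d until we hit 1:
67^1 ≡ 67 (mod 389)
67^2 ≡ 210 (mod 389)
67^4 ≡ 143 (mod 389)
67^97 ≡ 1 (mod 389) ✓
Hence ord(67) = 97.

97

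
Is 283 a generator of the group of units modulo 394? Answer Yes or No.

φ(394) = φ(2)·φ(197) = 1·196 = 196 = 2^2 · 7^2.
283 is a primitive root mod 394 iff 283^(φ(394)/q) ≢ 1 for every prime q | φ(394), i.e. q ∈ {2, 7}.
283^98 ≡ 393 (mod 394)  [q = 2: ≢ 1 ✓]
283^28 ≡ 375 (mod 394)  [q = 7: ≢ 1 ✓]
All checks pass, so 283 has order 196 and is a primitive root modulo 394.

Yes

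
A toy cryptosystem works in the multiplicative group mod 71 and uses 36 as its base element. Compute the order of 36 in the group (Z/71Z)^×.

35

Since 36 ∈ (Z/71Z)^×, its order divides φ(71) = 71 − 1 = 70 = 2 · 5 · 7.
Divisors of 70: 1, 2, 5, 7, 10, 14, 35, 70.
Compute 36^d (mod 71) for the divisors d until we hit 1:
36^1 ≡ 36 (mod 71)
36^2 ≡ 18 (mod 71)
36^5 ≡ 20 (mod 71)
36^7 ≡ 5 (mod 71)
36^10 ≡ 45 (mod 71)
36^14 ≡ 25 (mod 71)
36^35 ≡ 1 (mod 71) ✓
So ord_71(36) = 35.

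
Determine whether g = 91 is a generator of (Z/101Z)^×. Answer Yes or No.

φ(101) = 101 − 1 = 100 = 2^2 · 5^2.
An element g generates (Z/101Z)^× iff g^(100/q) ≢ 1 (mod 101) for each prime q ∈ {2, 5}.
91^50 ≡ 100 (mod 101)  [q = 2: ≢ 1 ✓]
91^20 ≡ 1 (mod 101)  [q = 5: ≡ 1 ✗]
The check at q = 5 fails, so 91 generates a proper subgroup.

No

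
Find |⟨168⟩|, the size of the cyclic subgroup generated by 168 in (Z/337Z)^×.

By Lagrange's theorem, ord_337(168) divides φ(337) = 337 − 1 = 336 = 2^4 · 3 · 7.
Divisors of 336: 1, 2, 3, 4, 6, 7, 8, 12, 14, 16, 21, 24, 28, 42, 48, 56, 84, 112, 168, 336.
Test each divisor d:
168^1 ≡ 168 (mod 337)
168^2 ≡ 253 (mod 337)
168^3 ≡ 42 (mod 337)
168^4 ≡ 316 (mod 337)
168^6 ≡ 79 (mod 337)
168^7 ≡ 129 (mod 337)
168^8 ≡ 104 (mod 337)
168^12 ≡ 175 (mod 337)
168^14 ≡ 128 (mod 337)
168^16 ≡ 32 (mod 337)
168^21 ≡ 336 (mod 337)
168^24 ≡ 295 (mod 337)
168^28 ≡ 208 (mod 337)
168^42 ≡ 1 (mod 337) ✓
So ord_337(168) = 42.

42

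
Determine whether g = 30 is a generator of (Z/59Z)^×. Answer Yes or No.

Yes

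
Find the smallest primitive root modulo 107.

2

φ(107) = 107 − 1 = 106 = 2 · 53.
g is a primitive root iff g^(106/q) ≢ 1 (mod 107) for each prime q ∈ {2, 53}.
g = 2: 2^53 ≡ 106; 2^2 ≡ 4 — none is 1, so 2 is a primitive root.
So 2 is the smallest generator of (Z/107Z)^×.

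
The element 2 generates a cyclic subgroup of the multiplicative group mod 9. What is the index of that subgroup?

1

Since 2 ∈ (Z/9Z)^×, its order divides φ(9) = φ(3^2) = 3·(3−1) = 6 = 2 · 3.
Divisors of 6: 1, 2, 3, 6.
Compute 2^d (mod 9) for the divisors d until we hit 1:
2^1 ≡ 2 (mod 9)
2^2 ≡ 4 (mod 9)
2^3 ≡ 8 (mod 9)
2^6 ≡ 1 (mod 9) ✓
The order of 2 is 6, so the subgroup it generates has 6 elements.
Index = |(Z/9Z)^×| / |⟨2⟩| = 6 / 6 = 1.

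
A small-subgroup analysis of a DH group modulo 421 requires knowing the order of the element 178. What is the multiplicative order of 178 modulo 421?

42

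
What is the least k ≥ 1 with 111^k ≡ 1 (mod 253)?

22

Since 111 ∈ (Z/253Z)^×, its order divides φ(253) = φ(11·23) = (11−1)·(23−1) = 10·22 = 220 = 2^2 · 5 · 11.
Divisors of 220: 1, 2, 4, 5, 10, 11, 20, 22, 44, 55, 110, 220.
Compute 111^d (mod 253) for the divisors d until we hit 1:
111^1 ≡ 111 (mod 253)
111^2 ≡ 177 (mod 253)
111^4 ≡ 210 (mod 253)
111^5 ≡ 34 (mod 253)
111^10 ≡ 144 (mod 253)
111^11 ≡ 45 (mod 253)
111^20 ≡ 243 (mod 253)
111^22 ≡ 1 (mod 253) ✓
Hence ord(111) = 22.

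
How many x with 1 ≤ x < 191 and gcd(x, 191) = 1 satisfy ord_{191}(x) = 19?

φ(191) = 191 − 1 = 190 = 2 · 5 · 19.
In a cyclic group of order 190, there are φ(d) elements of order d for each divisor d of 190, and zero for non-divisors.
19 | 190, and φ(19) = 19 − 1 = 18.

18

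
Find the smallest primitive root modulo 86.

φ(86) = φ(2)·φ(43) = 1·42 = 42 = 2 · 3 · 7.
Test candidates g = 2, 3, … against the prime factors q ∈ {2, 3, 7} of φ(86): g is a generator iff g^(42/q) ≢ 1 for every such q.
g = 2: gcd(2, 86) = 2 > 1, not a unit — skip.
g = 3: 3^21 ≡ 85; 3^14 ≡ 79; 3^6 ≡ 41 — none is 1, so 3 is a primitive root.
The smallest primitive root modulo 86 is 3.

3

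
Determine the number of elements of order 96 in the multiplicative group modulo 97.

32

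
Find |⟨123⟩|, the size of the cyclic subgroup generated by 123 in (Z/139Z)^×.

138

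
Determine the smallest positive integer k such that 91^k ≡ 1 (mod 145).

By Lagrange's theorem, ord_145(91) divides φ(145) = φ(5·29) = (5−1)·(29−1) = 4·28 = 112 = 2^4 · 7.
Divisors of 112: 1, 2, 4, 7, 8, 14, 16, 28, 56, 112.
Check 91^d mod 145 for each divisor in increasing order:
91^1 ≡ 91 (mod 145)
91^2 ≡ 16 (mod 145)
91^4 ≡ 111 (mod 145)
91^7 ≡ 86 (mod 145)
91^8 ≡ 141 (mod 145)
91^14 ≡ 1 (mod 145) ✓
Hence ord(91) = 14.

14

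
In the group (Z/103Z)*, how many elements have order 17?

φ(103) = 103 − 1 = 102 = 2 · 3 · 17.
(Z/103Z)^× is cyclic (|G| = 102); a cyclic group of order m has exactly φ(d) elements of each order d | m, and none otherwise.
17 | 102, and φ(17) = 17 − 1 = 16.

16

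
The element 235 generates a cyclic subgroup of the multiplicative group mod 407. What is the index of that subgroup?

2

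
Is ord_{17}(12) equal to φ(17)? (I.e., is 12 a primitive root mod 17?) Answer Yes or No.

Yes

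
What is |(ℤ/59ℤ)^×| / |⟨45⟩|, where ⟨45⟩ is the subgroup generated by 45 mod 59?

2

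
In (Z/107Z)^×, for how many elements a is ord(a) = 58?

φ(107) = 107 − 1 = 106 = 2 · 53.
(Z/107Z)^× is cyclic (|G| = 106); a cyclic group of order m has exactly φ(d) elements of each order d | m, and none otherwise.
Here 106 is not a multiple of 58, so there are no elements of order 58.

0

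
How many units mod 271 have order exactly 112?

0

φ(271) = 271 − 1 = 270 = 2 · 3^3 · 5.
Since (Z/271Z)^× is cyclic of order 270, the number of elements of order d is φ(d) when d | 270 and 0 otherwise.
Since 112 ∤ 270, the count is 0.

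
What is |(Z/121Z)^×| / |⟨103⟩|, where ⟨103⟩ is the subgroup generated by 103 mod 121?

ord(103) | φ(121) = φ(11^2) = 11·(11−1) = 110 = 2 · 5 · 11.
Divisors of 110: 1, 2, 5, 10, 11, 22, 55, 110.
Test each divisor d:
103^1 ≡ 103 (mod 121)
103^2 ≡ 82 (mod 121)
103^5 ≡ 89 (mod 121)
103^10 ≡ 56 (mod 121)
103^11 ≡ 81 (mod 121)
103^22 ≡ 27 (mod 121)
103^55 ≡ 1 (mod 121) ✓
Thus |⟨103⟩| = ord(103) = 55.
The index is φ(121) / ord(103) = 110 / 55 = 2.

2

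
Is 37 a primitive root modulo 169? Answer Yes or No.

φ(169) = φ(13^2) = 13·(13−1) = 156 = 2^2 · 3 · 13.
37 is a primitive root mod 169 iff 37^(φ(169)/q) ≢ 1 for every prime q | φ(169), i.e. q ∈ {2, 3, 13}.
37^78 ≡ 168 (mod 169)  [q = 2: ≢ 1 ✓]
37^52 ≡ 146 (mod 169)  [q = 3: ≢ 1 ✓]
37^12 ≡ 144 (mod 169)  [q = 13: ≢ 1 ✓]
All checks pass, so 37 has order 156 and is a primitive root modulo 169.

Yes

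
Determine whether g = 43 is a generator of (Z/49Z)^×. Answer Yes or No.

No

φ(49) = φ(7^2) = 7·(7−1) = 42 = 2 · 3 · 7.
An element g generates (Z/49Z)^× iff g^(42/q) ≢ 1 (mod 49) for each prime q ∈ {2, 3, 7}.
43^21 ≡ 1 (mod 49)  [q = 2: ≡ 1 ✗]
43^14 ≡ 1 (mod 49)  [q = 3: ≡ 1 ✗]
43^6 ≡ 8 (mod 49)  [q = 7: ≢ 1 ✓]
The check at q = 2 fails, so 43 generates a proper subgroup.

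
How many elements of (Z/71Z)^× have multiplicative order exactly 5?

4

φ(71) = 71 − 1 = 70 = 2 · 5 · 7.
In a cyclic group of order 70, there are φ(d) elements of order d for each divisor d of 70, and zero for non-divisors.
5 | 70, and φ(5) = 5 − 1 = 4.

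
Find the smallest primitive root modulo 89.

3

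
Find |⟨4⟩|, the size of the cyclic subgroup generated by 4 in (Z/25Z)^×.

ord(4) | φ(25) = φ(5^2) = 5·(5−1) = 20 = 2^2 · 5.
Divisors of 20: 1, 2, 4, 5, 10, 20.
Test each divisor d:
4^1 ≡ 4
4^2 ≡ 16
4^4 ≡ 6
4^5 ≡ 24
4^10 ≡ 1
So ord_25(4) = 10.

10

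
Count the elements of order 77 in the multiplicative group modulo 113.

φ(113) = 113 − 1 = 112 = 2^4 · 7.
In a cyclic group of order 112, there are φ(d) elements of order d for each divisor d of 112, and zero for non-divisors.
Here 112 is not a multiple of 77, so there are no elements of order 77.

0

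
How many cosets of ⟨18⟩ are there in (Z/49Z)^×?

ord(18) | φ(49) = φ(7^2) = 7·(7−1) = 42 = 2 · 3 · 7.
Divisors of 42: 1, 2, 3, 6, 7, 14, 21, 42.
Test each divisor d:
18^1 ≡ 18 (mod 49)
18^2 ≡ 30 (mod 49)
18^3 ≡ 1 (mod 49) ✓
So ord_49(18) = 3, hence |⟨18⟩| = 3.
Index = |(Z/49Z)^×| / |⟨18⟩| = 42 / 3 = 14.

14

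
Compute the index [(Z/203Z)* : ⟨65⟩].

8

By Lagrange's theorem, ord_203(65) divides φ(203) = φ(7·29) = (7−1)·(29−1) = 6·28 = 168 = 2^3 · 3 · 7.
Divisors of 168: 1, 2, 3, 4, 6, 7, 8, 12, 14, 21, 24, 28, 42, 56, 84, 168.
Compute 65^d (mod 203) for the divisors d until we hit 1:
65^1 ≡ 65 (mod 203)
65^2 ≡ 165 (mod 203)
65^3 ≡ 169 (mod 203)
65^4 ≡ 23 (mod 203)
65^6 ≡ 141 (mod 203)
65^7 ≡ 30 (mod 203)
65^8 ≡ 123 (mod 203)
65^12 ≡ 190 (mod 203)
65^14 ≡ 88 (mod 203)
65^21 ≡ 1 (mod 203) ✓
So ord_203(65) = 21, hence |⟨65⟩| = 21.
The index is φ(203) / ord(65) = 168 / 21 = 8.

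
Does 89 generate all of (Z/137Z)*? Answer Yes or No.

φ(137) = 137 − 1 = 136 = 2^3 · 17.
Test 89^(136/q) mod 137 for each prime factor q of 136:
89^68 ≡ 136 (mod 137)  [q = 2: ≢ 1 ✓]
89^8 ≡ 38 (mod 137)  [q = 17: ≢ 1 ✓]
All checks pass, so 89 has order 136 and is a primitive root modulo 137.

Yes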